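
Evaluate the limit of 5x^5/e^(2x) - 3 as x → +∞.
The quotient is an ∞/∞ indeterminate form as x → +∞.
The exponential denominator e^(2x) dominates the polynomial numerator (e^x ≫ x^5 as x → ∞), so the quotient → 0.
Adding the constant: 0 - 3 = -3. Limit = -3.

Final answer: -3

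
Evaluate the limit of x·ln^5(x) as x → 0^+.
This is a 0·∞ indeterminate form at x → 0⁺.
Rewrite the product as ln^5(x) / x^(-1) and apply L'Hôpital, or use the standard hierarchy x^(-1) ≫ |ln x|^5 as x → 0⁺.
The indeterminate product → 0, so the limit = 0.

Final answer: 0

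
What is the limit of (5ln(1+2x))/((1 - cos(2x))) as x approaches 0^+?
Both numerator and denominator → 0 as x → 0^+; this is a 0/0 indeterminate form.
Expand each to leading order near x = 0: numerator ~ 10·x, denominator ~ 2·x^2.
The limit of the ratio is ∞.

Final answer: ∞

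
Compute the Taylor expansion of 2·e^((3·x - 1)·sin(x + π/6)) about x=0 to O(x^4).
x^3·(-3·e^(-1/2) + 19·√(3)·e^(-1/2)/6) + x^2·(3·√(3)·e^(-1/2)/2 + 7·e^(-1/2)/2) + x·(-√(3)·e^(-1/2) + 3·e^(-1/2)) + 2·e^(-1/2)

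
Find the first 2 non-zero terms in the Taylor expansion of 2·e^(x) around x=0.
2·x + 2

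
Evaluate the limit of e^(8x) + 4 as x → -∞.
Evaluate the dominant behaviour as x → -∞; each term tends to a finite value or vanishes.
Limit = 4.

Final answer: 4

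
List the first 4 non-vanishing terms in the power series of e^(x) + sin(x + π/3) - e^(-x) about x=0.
x^3/4 - √(3)·x^2/4 + 5·x/2 + √(3)/2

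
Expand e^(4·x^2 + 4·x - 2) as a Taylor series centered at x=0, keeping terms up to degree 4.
152·x^4·e^(-2)/3 + 80·x^3·e^(-2)/3 + 12·x^2·e^(-2) + 4·x·e^(-2) + e^(-2)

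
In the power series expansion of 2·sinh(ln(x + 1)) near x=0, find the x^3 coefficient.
Expand to order 3: 2·sinh(ln(x + 1)) = x^3 - x^2 + 2·x + O(x^4).
The coefficient of x^3 is 1.

Final answer: 1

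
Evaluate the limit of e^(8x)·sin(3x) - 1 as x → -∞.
Evaluate the dominant behaviour as x → -∞; each term tends to a finite value or vanishes.
Limit = -1.

Final answer: -1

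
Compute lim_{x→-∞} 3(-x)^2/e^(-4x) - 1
The quotient is an ∞/∞ indeterminate form as x → -∞.
Compare growth rates of the dominant terms (exponentials ≫ polynomials ≫ logarithms), or apply L'Hôpital's rule; the quotient → 0.
Adding the constant: 0 - 1 = -1. Limit = -1.

Final answer: -1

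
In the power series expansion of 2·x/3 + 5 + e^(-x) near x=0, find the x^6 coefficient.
Expand to order 6: 2·x/3 + 5 + e^(-x) = x^6/720 - x^5/120 + x^4/24 - x^3/6 + x^2/2 - x/3 + 6 + O(x^7).
The coefficient of x^6 is 1/720.

Final answer: 1/720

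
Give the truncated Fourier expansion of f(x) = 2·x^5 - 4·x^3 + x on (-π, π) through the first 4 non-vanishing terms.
(-88·π^2 + 4·π^4 + 530)·sin(x) + (-2·π^4 - 22 + 14·π^2)·sin(2·x) + (-152·π^2/27 + 358/81 + 4·π^4/3)·sin(3·x) + (-π^4 - 55/32 + 13·π^2/4)·sin(4·x)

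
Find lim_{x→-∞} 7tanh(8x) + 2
Evaluate the dominant behaviour as x → -∞; each term tends to a finite value or vanishes.
Limit = -5.

Final answer: -5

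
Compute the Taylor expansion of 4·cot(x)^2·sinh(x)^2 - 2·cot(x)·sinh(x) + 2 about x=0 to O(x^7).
319·x^6/7560 - 11·x^4/36 - x^2 + 4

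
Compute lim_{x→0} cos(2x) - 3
Direct substitution at x = 0 gives -2.

Final answer: -2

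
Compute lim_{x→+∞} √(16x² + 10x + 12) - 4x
As x → +∞: multiply by the conjugate to get (10x+12)/(√(16x²+10x+12)+4x); the denominator ~ 8x, so the limit is 10/8 = 5/4.
Limit = 5/4.

Final answer: 5/4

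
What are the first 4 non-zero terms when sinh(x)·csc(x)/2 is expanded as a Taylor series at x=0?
13·x^6/3780 + x^4/36 + x^2/6 + 1/2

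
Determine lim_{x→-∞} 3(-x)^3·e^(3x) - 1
The product is a 0·∞ indeterminate form at x → -∞.
Rewrite the product as 3(-x)^3 / e^(-3x) (an ∞/∞ form) and apply L'Hôpital, or use the standard hierarchy e^(3|x|) ≫ |(-x)^3| as x → -∞.
The indeterminate product → 0, so the limit = -1.

Final answer: -1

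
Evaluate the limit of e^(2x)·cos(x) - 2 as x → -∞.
Evaluate the dominant behaviour as x → -∞; each term tends to a finite value or vanishes.
Limit = -2.

Final answer: -2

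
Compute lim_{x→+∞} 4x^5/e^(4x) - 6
The quotient is an ∞/∞ indeterminate form as x → +∞.
The exponential denominator e^(4x) dominates the polynomial numerator (e^x ≫ x^5 as x → ∞), so the quotient → 0.
Adding the constant: 0 - 6 = -6. Limit = -6.

Final answer: -6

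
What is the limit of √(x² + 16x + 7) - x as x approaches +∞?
This is an ∞ − ∞ indeterminate form.
Multiply and divide by the conjugate √(x²+16x + 7) + x; the x² terms cancel, leaving (16x + 7)/(√(x²+16x + 7)+x) → 16/2 = 8.
Limit = 8.

Final answer: 8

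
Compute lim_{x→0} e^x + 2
Direct substitution at x = 0 gives 3.

Final answer: 3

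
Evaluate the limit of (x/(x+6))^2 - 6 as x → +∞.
As x → +∞: x/(x+6) = 1/(1 + 6/x) → 1, and the 2nd power of a limit-1 base also → 1; with the additive constant, 1 - 6 = -5.
Limit = -5.

Final answer: -5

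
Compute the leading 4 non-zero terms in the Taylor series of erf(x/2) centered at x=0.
-x^7/(2688·√(π)) + x^5/(160·√(π)) - x^3/(12·√(π)) + x/√(π)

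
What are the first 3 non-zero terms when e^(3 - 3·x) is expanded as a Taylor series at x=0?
9·x^2·e^(3)/2 - 3·x·e^(3) + e^(3)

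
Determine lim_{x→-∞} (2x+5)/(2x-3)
Evaluate the dominant behaviour as x → -∞; each term tends to a finite value or vanishes.
Limit = 1.

Final answer: 1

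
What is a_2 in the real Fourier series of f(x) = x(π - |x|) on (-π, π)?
a_2 = (1/π) ∫_{-π}^{π} f(x)·cos(2x) dx.
Evaluate the integral (use parity and integration by parts as needed): a_2 = 0.

Final answer: 0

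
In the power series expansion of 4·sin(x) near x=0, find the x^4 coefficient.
Expand to order 4: 4·sin(x) = -2·x^3/3 + 4·x + O(x^5).
The coefficient of x^4 is 0.

Final answer: 0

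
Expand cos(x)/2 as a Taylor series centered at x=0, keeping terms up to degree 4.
x^4/48 - x^2/4 + 1/2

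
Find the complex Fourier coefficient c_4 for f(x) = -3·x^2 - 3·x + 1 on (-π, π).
Compute the real Fourier coefficients first: a_4 = -3/4, b_4 = 3/2.
Then c_4 = (a_4 − i·b_4)/2 = -3/8 - 3·i/4.

Final answer: -3/8 - 3·i/4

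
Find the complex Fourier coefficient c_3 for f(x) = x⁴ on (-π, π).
Compute the real Fourier coefficients first: a_3 = 16/27 - 8·π^2/9, b_3 = 0.
Then c_3 = (a_3 − i·b_3)/2 = 8/27 - 4·π^2/9.

Final answer: 8/27 - 4·π^2/9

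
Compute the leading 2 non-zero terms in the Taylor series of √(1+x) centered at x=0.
x/2 + 1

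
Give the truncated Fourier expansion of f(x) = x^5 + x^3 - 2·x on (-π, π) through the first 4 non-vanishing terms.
(-38·π^2 + 2·π^4 + 224)·sin(x) + (-π^4 - 4 + 4·π^2)·sin(2·x) + (-22·π^2/27 - 64/81 + 2·π^4/3)·sin(3·x) + (-π^4/2 + 61/64 + π^2/8)·sin(4·x)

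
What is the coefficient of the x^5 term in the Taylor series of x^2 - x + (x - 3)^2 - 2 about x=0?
Expand to order 5: x^2 - x + (x - 3)^2 - 2 = 2·x^2 - 7·x + 7 + O(x^6).
The coefficient of x^5 is 0.

Final answer: 0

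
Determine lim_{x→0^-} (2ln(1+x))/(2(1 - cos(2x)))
Both numerator and denominator → 0 as x → 0^-; this is a 0/0 indeterminate form.
Expand each to leading order near x = 0: numerator ~ 2·x, denominator ~ 4·x^2.
The limit of the ratio is -∞.

Final answer: -∞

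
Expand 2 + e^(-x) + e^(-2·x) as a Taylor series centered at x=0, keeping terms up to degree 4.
17·x^4/24 - 3·x^3/2 + 5·x^2/2 - 3·x + 4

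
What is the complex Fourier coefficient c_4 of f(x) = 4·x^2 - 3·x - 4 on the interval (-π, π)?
Compute the real Fourier coefficients first: a_4 = 1, b_4 = 3/2.
Then c_4 = (a_4 − i·b_4)/2 = 1/2 - 3·i/4.

Final answer: 1/2 - 3·i/4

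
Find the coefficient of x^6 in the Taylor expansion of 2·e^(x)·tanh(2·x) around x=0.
Expand to order 6: 2·e^(x)·tanh(2·x) = 691·x^6/90 + 181·x^5/30 - 14·x^4/3 - 10·x^3/3 + 4·x^2 + 4·x + O(x^7).
The coefficient of x^6 is 691/90.

Final answer: 691/90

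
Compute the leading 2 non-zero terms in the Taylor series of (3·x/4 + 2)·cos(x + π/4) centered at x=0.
-5·√(2)·x/8 + √(2)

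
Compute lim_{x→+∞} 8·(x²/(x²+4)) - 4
Evaluate the dominant behaviour as x → +∞; each term tends to a finite value or vanishes.
Limit = 4.

Final answer: 4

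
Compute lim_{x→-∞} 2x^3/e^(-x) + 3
The quotient is an ∞/∞ indeterminate form as x → -∞.
Compare growth rates of the dominant terms (exponentials ≫ polynomials ≫ logarithms), or apply L'Hôpital's rule; the quotient → 0.
Adding the constant: 0 + 3 = 3. Limit = 3.

Final answer: 3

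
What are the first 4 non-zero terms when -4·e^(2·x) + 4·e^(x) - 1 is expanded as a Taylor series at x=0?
-14·x^3/3 - 6·x^2 - 4·x - 1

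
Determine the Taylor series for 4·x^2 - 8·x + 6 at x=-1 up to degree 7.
18 - 16·(x + 1) + 4·(x + 1)^2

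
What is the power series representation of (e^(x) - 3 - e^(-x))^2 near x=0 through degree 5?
-x^5/10 + 4·x^4/3 - 2·x^3 + 4·x^2 - 12·x + 9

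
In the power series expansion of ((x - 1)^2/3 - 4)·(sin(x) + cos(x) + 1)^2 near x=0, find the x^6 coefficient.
Expand to order 6: ((x - 1)^2/3 - 4)·(sin(x) + cos(x) + 1)^2 = -163·x^6/1080 - 33·x^5/20 + 17·x^4/36 + 73·x^3/9 + 7·x^2/3 - 52·x/3 - 44/3 + O(x^7).
The coefficient of x^6 is -163/1080.

Final answer: -163/1080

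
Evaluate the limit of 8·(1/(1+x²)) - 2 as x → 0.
Direct substitution at x = 0 gives 6.

Final answer: 6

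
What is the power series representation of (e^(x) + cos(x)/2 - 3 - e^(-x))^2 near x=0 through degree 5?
-x^5/6 + 31·x^4/24 - 8·x^3/3 + 21·x^2/4 - 10·x + 25/4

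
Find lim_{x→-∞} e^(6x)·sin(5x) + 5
Evaluate the dominant behaviour as x → -∞; each term tends to a finite value or vanishes.
Limit = 5.

Final answer: 5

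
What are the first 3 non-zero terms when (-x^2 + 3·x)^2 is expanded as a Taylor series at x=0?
x^4 - 6·x^3 + 9·x^2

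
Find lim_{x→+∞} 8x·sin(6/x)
As x → +∞: let u = 6/x → 0⁺; then 8·x·sin(6/x) = 8·6·sin(u)/u → 8·6·1 = 48.
Limit = 48.

Final answer: 48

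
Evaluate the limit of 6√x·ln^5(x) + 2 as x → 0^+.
The product is a 0·∞ indeterminate form at x → 0⁺.
Rewrite the product as 6·ln^5(x) / x^(-1/2) and apply L'Hôpital, or use the standard hierarchy x^(-1/2) ≫ |ln x|^5 as x → 0⁺.
The indeterminate product → 0, so the limit = 2.

Final answer: 2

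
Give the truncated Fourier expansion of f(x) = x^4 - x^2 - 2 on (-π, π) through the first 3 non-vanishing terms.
(52 - 8·π^2)·cos(x) + (-4 + 2·π^2)·cos(2·x) - π^2/3 - 2 + π^4/5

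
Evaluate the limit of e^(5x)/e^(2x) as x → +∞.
This is an ∞/∞ indeterminate form as x → +∞.
Rewrite e^(5x)/e^(2x) = e^((5−2)x) = e^(3x); the exponent coefficient is 3 > 0 so e^(3x) → ∞.
Limit = ∞.

Final answer: ∞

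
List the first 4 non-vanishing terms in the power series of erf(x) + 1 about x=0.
x^5/(5·√(π)) - 2·x^3/(3·√(π)) + 2·x/√(π) + 1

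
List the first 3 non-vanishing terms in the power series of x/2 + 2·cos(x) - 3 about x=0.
-x^2 + x/2 - 1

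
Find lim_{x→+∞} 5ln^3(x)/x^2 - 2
The quotient is an ∞/∞ indeterminate form as x → +∞.
The polynomial denominator x^2 dominates the logarithmic numerator (any positive power of x ≫ ln^3(x) as x → ∞), so the quotient → 0.
Adding the constant: 0 - 2 = -2. Limit = -2.

Final answer: -2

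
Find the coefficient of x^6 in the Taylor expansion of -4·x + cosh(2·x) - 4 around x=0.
Expand to order 6: -4·x + cosh(2·x) - 4 = 4·x^6/45 + 2·x^4/3 + 2·x^2 - 4·x - 3 + O(x^7).
The coefficient of x^6 is 4/45.

Final answer: 4/45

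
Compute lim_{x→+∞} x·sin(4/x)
As x → +∞: let u = 4/x → 0⁺; then x·sin(4/x) = 4·sin(u)/u → 4·1 = 4.
Limit = 4.

Final answer: 4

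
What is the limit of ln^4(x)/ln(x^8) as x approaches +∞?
This is an ∞/∞ indeterminate form as x → +∞.
Write ln(x^8) = 8·ln(x), reducing the quotient to ln^3(x)/8 → ∞.
Limit = ∞.

Final answer: ∞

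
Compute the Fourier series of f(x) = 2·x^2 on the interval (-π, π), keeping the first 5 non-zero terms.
-8·cos(x) + 2·cos(2·x) - 8·cos(3·x)/9 + cos(4·x)/2 + 2·π^2/3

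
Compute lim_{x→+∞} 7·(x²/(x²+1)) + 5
Evaluate the dominant behaviour as x → +∞; each term tends to a finite value or vanishes.
Limit = 12.

Final answer: 12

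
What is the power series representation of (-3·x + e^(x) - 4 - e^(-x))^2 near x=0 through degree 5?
-2·x^5/15 - 2·x^4/3 - 8·x^3/3 + x^2 + 8·x + 16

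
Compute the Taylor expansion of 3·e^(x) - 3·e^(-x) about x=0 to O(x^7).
x^5/20 + x^3 + 6·x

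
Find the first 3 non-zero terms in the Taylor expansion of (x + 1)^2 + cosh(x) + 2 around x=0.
3·x^2/2 + 2·x + 4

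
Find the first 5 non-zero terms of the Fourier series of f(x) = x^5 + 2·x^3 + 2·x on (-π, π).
(-36·π^2 + 2·π^4 + 220)·sin(x) + (-π^4 - 13/2 + 3·π^2)·sin(2·x) + (-4·π^2/27 + 116/81 + 2·π^4/3)·sin(3·x) + (-π^4/2 - 3·π^2/8 - 55/64)·sin(4·x) + (428/625 + 12·π^2/25 + 2·π^4/5)·sin(5·x)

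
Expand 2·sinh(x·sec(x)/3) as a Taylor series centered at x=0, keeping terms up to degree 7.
50723·x^7/688905 + 574·x^5/3645 + 28·x^3/81 + 2·x/3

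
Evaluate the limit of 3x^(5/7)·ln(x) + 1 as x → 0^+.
The product is a 0·∞ indeterminate form at x → 0⁺.
Rewrite the product as 3·ln(x) / x^(-5/7) and apply L'Hôpital, or use the standard hierarchy x^(-5/7) ≫ |ln x| as x → 0⁺.
The indeterminate product → 0, so the limit = 1.

Final answer: 1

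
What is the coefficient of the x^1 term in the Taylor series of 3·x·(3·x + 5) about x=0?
Expand to order 1: 3·x·(3·x + 5) = 15·x + O(x^2).
The coefficient of x^1 is 15.

Final answer: 15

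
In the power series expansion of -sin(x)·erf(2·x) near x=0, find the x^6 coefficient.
Expand to order 6: -sin(x)·erf(2·x) = -659·x^6/(90·√(π)) + 6·x^4/√(π) - 4·x^2/√(π) + O(x^7).
The coefficient of x^6 is -659/(90·√(π)).

Final answer: -659/(90·√(π))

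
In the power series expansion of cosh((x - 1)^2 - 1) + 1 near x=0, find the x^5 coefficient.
Expand to order 5: cosh((x - 1)^2 - 1) + 1 = -4·x^5/3 + 7·x^4/6 - 2·x^3 + 2·x^2 + 2 + O(x^6).
The coefficient of x^5 is -4/3.

Final answer: -4/3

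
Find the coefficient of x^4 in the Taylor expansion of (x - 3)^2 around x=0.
Expand to order 4: (x - 3)^2 = x^2 - 6·x + 9 + O(x^5).
The coefficient of x^4 is 0.

Final answer: 0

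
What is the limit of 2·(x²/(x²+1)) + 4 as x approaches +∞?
Evaluate the dominant behaviour as x → +∞; each term tends to a finite value or vanishes.
Limit = 6.

Final answer: 6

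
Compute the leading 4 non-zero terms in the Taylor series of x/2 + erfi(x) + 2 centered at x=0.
x^5/(5·√(π)) + 2·x^3/(3·√(π)) + x·(1/2 + 2/√(π)) + 2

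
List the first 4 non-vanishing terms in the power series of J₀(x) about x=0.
-x^6/2304 + x^4/64 - x^2/4 + 1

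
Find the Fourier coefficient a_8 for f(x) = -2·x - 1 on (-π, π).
a_8 = (1/π) ∫_{-π}^{π} f(x)·cos(8x) dx.
Evaluate the integral (use parity and integration by parts as needed): a_8 = 0.

Final answer: 0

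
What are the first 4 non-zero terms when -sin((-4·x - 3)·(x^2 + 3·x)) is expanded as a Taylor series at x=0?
-1215·x^4/2 - 235·x^3/2 + 15·x^2 + 9·x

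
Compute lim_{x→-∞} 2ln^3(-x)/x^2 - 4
The quotient is an ∞/∞ indeterminate form as x → -∞.
Compare growth rates of the dominant terms (exponentials ≫ polynomials ≫ logarithms), or apply L'Hôpital's rule; the quotient → 0.
Adding the constant: 0 - 4 = -4. Limit = -4.

Final answer: -4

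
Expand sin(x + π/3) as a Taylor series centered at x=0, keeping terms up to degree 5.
x^5/240 + √(3)·x^4/48 - x^3/12 - √(3)·x^2/4 + x/2 + √(3)/2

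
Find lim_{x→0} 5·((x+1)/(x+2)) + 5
Direct substitution at x = 0 gives 15/2.

Final answer: 15/2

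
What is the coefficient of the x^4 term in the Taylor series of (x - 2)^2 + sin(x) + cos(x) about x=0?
Expand to order 4: (x - 2)^2 + sin(x) + cos(x) = x^4/24 - x^3/6 + x^2/2 - 3·x + 5 + O(x^5).
The coefficient of x^4 is 1/24.

Final answer: 1/24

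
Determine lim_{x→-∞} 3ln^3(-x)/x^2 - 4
The quotient is an ∞/∞ indeterminate form as x → -∞.
Compare growth rates of the dominant terms (exponentials ≫ polynomials ≫ logarithms), or apply L'Hôpital's rule; the quotient → 0.
Adding the constant: 0 - 4 = -4. Limit = -4.

Final answer: -4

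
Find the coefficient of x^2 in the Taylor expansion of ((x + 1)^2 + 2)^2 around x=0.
Expand to order 2: ((x + 1)^2 + 2)^2 = 10·x^2 + 12·x + 9 + O(x^3).
The coefficient of x^2 is 10.

Final answer: 10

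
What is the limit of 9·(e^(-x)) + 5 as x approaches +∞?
Evaluate the dominant behaviour as x → +∞; each term tends to a finite value or vanishes.
Limit = 5.

Final answer: 5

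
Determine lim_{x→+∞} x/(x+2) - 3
Evaluate the dominant behaviour as x → +∞; each term tends to a finite value or vanishes.
Limit = -2.

Final answer: -2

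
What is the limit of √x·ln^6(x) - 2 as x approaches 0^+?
The product is a 0·∞ indeterminate form at x → 0⁺.
Rewrite the product as ln^6(x) / x^(-1/2) and apply L'Hôpital, or use the standard hierarchy x^(-1/2) ≫ |ln x|^6 as x → 0⁺.
The indeterminate product → 0, so the limit = -2.

Final answer: -2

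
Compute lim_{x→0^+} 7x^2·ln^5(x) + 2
The product is a 0·∞ indeterminate form at x → 0⁺.
Rewrite the product as 7·ln^5(x) / x^(-2) and apply L'Hôpital, or use the standard hierarchy x^(-2) ≫ |ln x|^5 as x → 0⁺.
The indeterminate product → 0, so the limit = 2.

Final answer: 2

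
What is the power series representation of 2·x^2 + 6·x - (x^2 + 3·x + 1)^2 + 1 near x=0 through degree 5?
-x^4 - 6·x^3 - 9·x^2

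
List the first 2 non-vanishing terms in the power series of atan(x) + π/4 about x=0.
x + π/4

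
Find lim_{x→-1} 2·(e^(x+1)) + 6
Direct substitution at x = -1 gives 8.

Final answer: 8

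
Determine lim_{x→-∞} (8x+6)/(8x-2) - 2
Evaluate the dominant behaviour as x → -∞; each term tends to a finite value or vanishes.
Limit = -1.

Final answer: -1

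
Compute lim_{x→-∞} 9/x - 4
Evaluate the dominant behaviour as x → -∞; each term tends to a finite value or vanishes.
Limit = -4.

Final answer: -4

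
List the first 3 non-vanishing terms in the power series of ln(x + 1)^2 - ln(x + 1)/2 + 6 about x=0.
5·x^2/4 - x/2 + 6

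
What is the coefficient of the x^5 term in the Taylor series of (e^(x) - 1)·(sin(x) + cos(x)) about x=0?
Expand to order 5: (e^(x) - 1)·(sin(x) + cos(x)) = -3·x^5/40 - 5·x^4/24 + x^3/6 + 3·x^2/2 + x + O(x^6).
The coefficient of x^5 is -3/40.

Final answer: -3/40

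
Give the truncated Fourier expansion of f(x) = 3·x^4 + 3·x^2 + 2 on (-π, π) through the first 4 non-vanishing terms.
(132 - 24·π^2)·cos(x) + (-6 + 6·π^2)·cos(2·x) + (4/9 - 8·π^2/3)·cos(3·x) + 2 + π^2 + 3·π^4/5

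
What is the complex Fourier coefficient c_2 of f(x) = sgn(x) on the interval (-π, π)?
Compute the real Fourier coefficients first: a_2 = 0, b_2 = 0.
Then c_2 = (a_2 − i·b_2)/2 = 0.

Final answer: 0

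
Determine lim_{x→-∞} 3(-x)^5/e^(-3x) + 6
The quotient is an ∞/∞ indeterminate form as x → -∞.
Compare growth rates of the dominant terms (exponentials ≫ polynomials ≫ logarithms), or apply L'Hôpital's rule; the quotient → 0.
Adding the constant: 0 + 6 = 6. Limit = 6.

Final answer: 6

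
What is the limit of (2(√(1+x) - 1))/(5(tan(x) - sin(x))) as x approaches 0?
Both numerator and denominator → 0 as x → 0; this is a 0/0 indeterminate form.
Expand each to leading order near x = 0: numerator ~ x, denominator ~ 5·x^3/2.
The limit of the ratio is ∞.

Final answer: ∞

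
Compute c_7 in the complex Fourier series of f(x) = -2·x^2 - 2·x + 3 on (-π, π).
Compute the real Fourier coefficients first: a_7 = 8/49, b_7 = -4/7.
Then c_7 = (a_7 − i·b_7)/2 = 4/49 + 2·i/7.

Final answer: 4/49 + 2·i/7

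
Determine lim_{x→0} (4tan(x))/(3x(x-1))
Both numerator and denominator → 0 as x → 0; this is a 0/0 indeterminate form.
Expand each to leading order near x = 0: numerator ~ 4·x, denominator ~ -3·x.
The limit of the ratio is -4/3.

Final answer: -4/3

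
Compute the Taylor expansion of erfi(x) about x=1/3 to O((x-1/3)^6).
erfi(1/3) + 2·e^(1/9)·(x - 1/3)/√(π) + 2·e^(1/9)·(x - 1/3)^2/(3·√(π)) + 22·e^(1/9)·(x - 1/3)^3/(27·√(π)) + 29·e^(1/9)·(x - 1/3)^4/(81·√(π)) + 71·e^(1/9)·(x - 1/3)^5/(243·√(π))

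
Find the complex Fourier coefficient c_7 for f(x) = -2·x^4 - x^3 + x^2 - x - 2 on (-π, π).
Compute the real Fourier coefficients first: a_7 = -292/2401 + 16·π^2/49, b_7 = -2·π^2/7 - 86/343.
Then c_7 = (a_7 − i·b_7)/2 = -146/2401 + 8·π^2/49 + 43·i/343 + i·π^2/7.

Final answer: -146/2401 + 8·π^2/49 + 43·i/343 + i·π^2/7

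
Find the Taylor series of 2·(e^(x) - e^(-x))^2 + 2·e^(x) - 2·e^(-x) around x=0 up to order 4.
8·x^4/3 + 2·x^3/3 + 8·x^2 + 4·x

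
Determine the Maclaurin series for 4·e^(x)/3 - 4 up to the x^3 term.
2·x^3/9 + 2·x^2/3 + 4·x/3 - 8/3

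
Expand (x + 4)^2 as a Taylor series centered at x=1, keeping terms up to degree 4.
25 + 10·(x - 1) + (x - 1)^2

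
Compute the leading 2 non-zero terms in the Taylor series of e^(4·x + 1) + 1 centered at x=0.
4·e·x + 1 + e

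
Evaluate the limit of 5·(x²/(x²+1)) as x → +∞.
Evaluate the dominant behaviour as x → +∞; each term tends to a finite value or vanishes.
Limit = 5.

Final answer: 5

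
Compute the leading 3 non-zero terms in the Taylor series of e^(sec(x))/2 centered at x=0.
e·x^4/6 + e·x^2/4 + e/2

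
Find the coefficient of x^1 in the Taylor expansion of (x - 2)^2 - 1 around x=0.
Expand to order 1: (x - 2)^2 - 1 = 3 - 4·x + O(x^2).
The coefficient of x^1 is -4.

Final answer: -4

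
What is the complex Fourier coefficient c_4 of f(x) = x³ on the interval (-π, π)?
Compute the real Fourier coefficients first: a_4 = 0, b_4 = 3/16 - π^2/2.
Then c_4 = (a_4 − i·b_4)/2 = -3·i/32 + i·π^2/4.

Final answer: -3·i/32 + i·π^2/4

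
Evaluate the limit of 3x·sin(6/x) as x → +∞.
As x → +∞: let u = 6/x → 0⁺; then 3·x·sin(6/x) = 3·6·sin(u)/u → 3·6·1 = 18.
Limit = 18.

Final answer: 18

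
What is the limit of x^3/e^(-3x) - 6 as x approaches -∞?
The quotient is an ∞/∞ indeterminate form as x → -∞.
Compare growth rates of the dominant terms (exponentials ≫ polynomials ≫ logarithms), or apply L'Hôpital's rule; the quotient → 0.
Adding the constant: 0 - 6 = -6. Limit = -6.

Final answer: -6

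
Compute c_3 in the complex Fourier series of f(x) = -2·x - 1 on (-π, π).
Compute the real Fourier coefficients first: a_3 = 0, b_3 = -4/3.
Then c_3 = (a_3 − i·b_3)/2 = 2·i/3.

Final answer: 2·i/3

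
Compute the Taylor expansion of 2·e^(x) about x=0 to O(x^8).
x^7/2520 + x^6/360 + x^5/60 + x^4/12 + x^3/3 + x^2 + 2·x + 2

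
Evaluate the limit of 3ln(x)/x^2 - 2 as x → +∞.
The quotient is an ∞/∞ indeterminate form as x → +∞.
The polynomial denominator x^2 dominates the logarithmic numerator (any positive power of x ≫ ln(x) as x → ∞), so the quotient → 0.
Adding the constant: 0 - 2 = -2. Limit = -2.

Final answer: -2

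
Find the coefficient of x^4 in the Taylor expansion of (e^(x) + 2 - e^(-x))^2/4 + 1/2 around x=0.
Expand to order 4: (e^(x) + 2 - e^(-x))^2/4 + 1/2 = x^4/3 + x^3/3 + x^2 + 2·x + 3/2 + O(x^5).
The coefficient of x^4 is 1/3.

Final answer: 1/3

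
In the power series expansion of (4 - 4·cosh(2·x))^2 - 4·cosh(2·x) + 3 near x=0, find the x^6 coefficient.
Expand to order 6: (4 - 4·cosh(2·x))^2 - 4·cosh(2·x) + 3 = 1904·x^6/45 + 184·x^4/3 - 8·x^2 - 1 + O(x^7).
The coefficient of x^6 is 1904/45.

Final answer: 1904/45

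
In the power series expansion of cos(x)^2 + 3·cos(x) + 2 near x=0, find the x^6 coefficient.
Expand to order 6: cos(x)^2 + 3·cos(x) + 2 = -7·x^6/144 + 11·x^4/24 - 5·x^2/2 + 6 + O(x^7).
The coefficient of x^6 is -7/144.

Final answer: -7/144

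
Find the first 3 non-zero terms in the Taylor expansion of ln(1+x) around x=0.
x^3/3 - x^2/2 + x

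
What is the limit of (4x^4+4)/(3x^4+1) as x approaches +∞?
This is an ∞/∞ indeterminate form as x → +∞.
Divide numerator and denominator by x^4 and let the lower-order terms vanish; the leading terms give 4/3.
Limit = 4/3.

Final answer: 4/3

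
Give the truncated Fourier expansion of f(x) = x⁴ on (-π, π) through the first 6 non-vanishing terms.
(48 - 8·π^2)·cos(x) + (-3 + 2·π^2)·cos(2·x) + (16/27 - 8·π^2/9)·cos(3·x) + (-3/16 + π^2/2)·cos(4·x) + (48/625 - 8·π^2/25)·cos(5·x) + π^4/5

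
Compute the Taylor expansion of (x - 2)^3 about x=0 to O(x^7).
x^3 - 6·x^2 + 12·x - 8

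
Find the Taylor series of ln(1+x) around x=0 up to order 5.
x^5/5 - x^4/4 + x^3/3 - x^2/2 + x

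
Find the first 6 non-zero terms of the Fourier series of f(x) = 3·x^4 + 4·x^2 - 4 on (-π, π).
(128 - 24·π^2)·cos(x) + (-5 + 6·π^2)·cos(2·x) - 8·π^2·cos(3·x)/3 + (7/16 + 3·π^2/2)·cos(4·x) + (-24·π^2/25 - 256/625)·cos(5·x) - 4 + 4·π^2/3 + 3·π^4/5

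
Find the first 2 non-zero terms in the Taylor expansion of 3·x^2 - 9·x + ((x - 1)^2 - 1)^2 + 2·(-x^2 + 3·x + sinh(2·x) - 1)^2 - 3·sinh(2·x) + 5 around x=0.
7 - 35·x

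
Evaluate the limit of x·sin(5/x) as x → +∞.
As x → +∞: let u = 5/x → 0⁺; then x·sin(5/x) = 5·sin(u)/u → 5·1 = 5.
Limit = 5.

Final answer: 5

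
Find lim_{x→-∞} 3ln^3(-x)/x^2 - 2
The quotient is an ∞/∞ indeterminate form as x → -∞.
Compare growth rates of the dominant terms (exponentials ≫ polynomials ≫ logarithms), or apply L'Hôpital's rule; the quotient → 0.
Adding the constant: 0 - 2 = -2. Limit = -2.

Final answer: -2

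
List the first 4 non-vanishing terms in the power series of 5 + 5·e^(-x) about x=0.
-5·x^3/6 + 5·x^2/2 - 5·x + 10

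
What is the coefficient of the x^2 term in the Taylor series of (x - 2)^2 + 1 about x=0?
Expand to order 2: (x - 2)^2 + 1 = x^2 - 4·x + 5 + O(x^3).
The coefficient of x^2 is 1.

Final answer: 1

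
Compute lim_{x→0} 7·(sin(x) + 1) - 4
Direct substitution at x = 0 gives 3.

Final answer: 3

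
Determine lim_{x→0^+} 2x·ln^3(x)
This is a 0·∞ indeterminate form at x → 0⁺.
Rewrite the product as 2·ln^3(x) / x^(-1) and apply L'Hôpital, or use the standard hierarchy x^(-1) ≫ |ln x|^3 as x → 0⁺.
The indeterminate product → 0, so the limit = 0.

Final answer: 0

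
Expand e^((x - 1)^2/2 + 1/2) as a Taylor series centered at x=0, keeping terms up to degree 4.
5·e·x^4/12 - 2·e·x^3/3 + e·x^2 - e·x + e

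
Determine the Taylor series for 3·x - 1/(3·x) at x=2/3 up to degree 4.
3/2 + 15·(x - 2/3)/4 - 9·(x - 2/3)^2/8 + 27·(x - 2/3)^3/16 - 81·(x - 2/3)^4/32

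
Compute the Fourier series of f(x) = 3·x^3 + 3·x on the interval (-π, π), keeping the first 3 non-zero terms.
(-30 + 6·π^2)·sin(x) + (3/2 - 3·π^2)·sin(2·x) + (2/3 + 2·π^2)·sin(3·x)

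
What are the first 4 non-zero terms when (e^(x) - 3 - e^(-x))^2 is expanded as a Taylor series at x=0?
-2·x^3 + 4·x^2 - 12·x + 9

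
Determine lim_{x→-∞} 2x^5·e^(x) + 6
The product is a 0·∞ indeterminate form at x → -∞.
Rewrite the product as 2x^5 / e^(-x) (an ∞/∞ form) and apply L'Hôpital, or use the standard hierarchy e^(|x|) ≫ |x^5| as x → -∞.
The indeterminate product → 0, so the limit = 6.

Final answer: 6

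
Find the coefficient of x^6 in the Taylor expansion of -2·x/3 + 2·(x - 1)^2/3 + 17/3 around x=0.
Expand to order 6: -2·x/3 + 2·(x - 1)^2/3 + 17/3 = 2·x^2/3 - 2·x + 19/3 + O(x^7).
The coefficient of x^6 is 0.

Final answer: 0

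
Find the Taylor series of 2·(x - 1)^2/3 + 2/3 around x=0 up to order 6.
2·x^2/3 - 4·x/3 + 4/3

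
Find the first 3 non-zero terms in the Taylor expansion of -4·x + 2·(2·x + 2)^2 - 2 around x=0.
8·x^2 + 12·x + 6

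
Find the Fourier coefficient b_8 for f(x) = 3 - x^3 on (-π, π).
b_8 = (1/π) ∫_{-π}^{π} f(x)·sin(8x) dx.
Evaluate the integral (use parity and integration by parts as needed): b_8 = -3/128 + π^2/4.

Final answer: -3/128 + π^2/4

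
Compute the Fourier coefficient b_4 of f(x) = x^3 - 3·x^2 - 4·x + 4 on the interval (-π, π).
b_4 = (1/π) ∫_{-π}^{π} f(x)·sin(4x) dx.
Evaluate the integral (use parity and integration by parts as needed): b_4 = 35/16 - π^2/2.

Final answer: 35/16 - π^2/2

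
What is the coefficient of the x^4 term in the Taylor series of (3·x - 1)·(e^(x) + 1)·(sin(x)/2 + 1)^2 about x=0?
Expand to order 4: (3·x - 1)·(e^(x) + 1)·(sin(x)/2 + 1)^2 = 7·x^4/4 + 65·x^3/12 + 7·x^2 + 3·x - 2 + O(x^5).
The coefficient of x^4 is 7/4.

Final answer: 7/4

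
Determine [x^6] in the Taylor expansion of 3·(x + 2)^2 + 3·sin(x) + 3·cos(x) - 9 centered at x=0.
Expand to order 6: 3·(x + 2)^2 + 3·sin(x) + 3·cos(x) - 9 = -x^6/240 + x^5/40 + x^4/8 - x^3/2 + 3·x^2/2 + 15·x + 6 + O(x^7).
The coefficient of x^6 is -1/240.

Final answer: -1/240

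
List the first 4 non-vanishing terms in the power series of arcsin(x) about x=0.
5·x^7/112 + 3·x^5/40 + x^3/6 + x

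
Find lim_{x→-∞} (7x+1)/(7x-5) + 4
Evaluate the dominant behaviour as x → -∞; each term tends to a finite value or vanishes.
Limit = 5.

Final answer: 5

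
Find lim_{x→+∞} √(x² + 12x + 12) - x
This is an ∞ − ∞ indeterminate form.
Multiply and divide by the conjugate √(x²+12x + 12) + x; the x² terms cancel, leaving (12x + 12)/(√(x²+12x + 12)+x) → 12/2 = 6.
Limit = 6.

Final answer: 6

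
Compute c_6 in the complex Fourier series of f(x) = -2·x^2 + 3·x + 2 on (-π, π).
Compute the real Fourier coefficients first: a_6 = -2/9, b_6 = -1.
Then c_6 = (a_6 − i·b_6)/2 = -1/9 + i/2.

Final answer: -1/9 + i/2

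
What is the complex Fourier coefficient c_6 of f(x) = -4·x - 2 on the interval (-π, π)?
Compute the real Fourier coefficients first: a_6 = 0, b_6 = 4/3.
Then c_6 = (a_6 − i·b_6)/2 = -2·i/3.

Final answer: -2·i/3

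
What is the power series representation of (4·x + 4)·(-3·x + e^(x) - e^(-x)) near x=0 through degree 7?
x^7/630 + x^6/15 + x^5/15 + 4·x^4/3 + 4·x^3/3 - 4·x^2 - 4·x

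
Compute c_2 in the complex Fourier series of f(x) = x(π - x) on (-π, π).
Compute the real Fourier coefficients first: a_2 = -1, b_2 = -π.
Then c_2 = (a_2 − i·b_2)/2 = -1/2 + i·π/2.

Final answer: -1/2 + i·π/2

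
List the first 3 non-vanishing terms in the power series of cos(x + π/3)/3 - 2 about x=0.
-x^2/12 - √(3)·x/6 - 11/6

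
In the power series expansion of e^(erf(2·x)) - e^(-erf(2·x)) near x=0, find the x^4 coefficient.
Expand to order 4: e^(erf(2·x)) - e^(-erf(2·x)) = x^3·(-32/(3·√(π)) + 64/(3·π^(3/2))) + 8·x/√(π) + O(x^5).
The coefficient of x^4 is 0.

Final answer: 0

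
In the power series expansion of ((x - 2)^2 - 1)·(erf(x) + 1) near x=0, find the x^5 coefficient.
Expand to order 5: ((x - 2)^2 - 1)·(erf(x) + 1) = -x^5/(15·√(π)) + 8·x^4/(3·√(π)) + x^2·(1 - 8/√(π)) + x·(-4 + 6/√(π)) + 3 + O(x^6).
The coefficient of x^5 is -1/(15·√(π)).

Final answer: -1/(15·√(π))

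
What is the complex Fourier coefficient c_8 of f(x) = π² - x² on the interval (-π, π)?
Compute the real Fourier coefficients first: a_8 = -1/16, b_8 = 0.
Then c_8 = (a_8 − i·b_8)/2 = -1/32.

Final answer: -1/32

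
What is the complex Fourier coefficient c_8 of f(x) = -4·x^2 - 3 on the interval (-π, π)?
Compute the real Fourier coefficients first: a_8 = -1/4, b_8 = 0.
Then c_8 = (a_8 − i·b_8)/2 = -1/8.

Final answer: -1/8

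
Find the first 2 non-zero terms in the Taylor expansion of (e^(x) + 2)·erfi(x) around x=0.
2·x^2/√(π) + 6·x/√(π)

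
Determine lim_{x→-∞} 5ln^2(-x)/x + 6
The quotient is an ∞/∞ indeterminate form as x → -∞.
Compare growth rates of the dominant terms (exponentials ≫ polynomials ≫ logarithms), or apply L'Hôpital's rule; the quotient → 0.
Adding the constant: 0 + 6 = 6. Limit = 6.

Final answer: 6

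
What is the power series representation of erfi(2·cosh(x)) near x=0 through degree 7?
1201·x^6·e^(4)/(180·√(π)) + 25·x^4·e^(4)/(6·√(π)) + 2·x^2·e^(4)/√(π) + erfi(2)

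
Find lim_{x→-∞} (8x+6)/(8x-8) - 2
Evaluate the dominant behaviour as x → -∞; each term tends to a finite value or vanishes.
Limit = -1.

Final answer: -1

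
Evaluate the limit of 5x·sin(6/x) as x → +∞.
As x → +∞: let u = 6/x → 0⁺; then 5·x·sin(6/x) = 5·6·sin(u)/u → 5·6·1 = 30.
Limit = 30.

Final answer: 30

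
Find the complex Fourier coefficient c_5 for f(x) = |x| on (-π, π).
Compute the real Fourier coefficients first: a_5 = -4/(25·π), b_5 = 0.
Then c_5 = (a_5 − i·b_5)/2 = -2/(25·π).

Final answer: -2/(25·π)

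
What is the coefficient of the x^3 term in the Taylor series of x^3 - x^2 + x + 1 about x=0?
Expand to order 3: x^3 - x^2 + x + 1 = x^3 - x^2 + x + 1 + O(x^4).
The coefficient of x^3 is 1.

Final answer: 1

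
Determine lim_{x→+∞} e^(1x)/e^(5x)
This is an ∞/∞ indeterminate form as x → +∞.
Rewrite e^(1x)/e^(5x) = e^((1−5)x) = e^(-4x); the exponent coefficient is -4 < 0 so e^(-4x) → 0.
Limit = 0.

Final answer: 0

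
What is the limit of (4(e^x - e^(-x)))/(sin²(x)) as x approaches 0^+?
Both numerator and denominator → 0 as x → 0^+; this is a 0/0 indeterminate form.
Expand each to leading order near x = 0: numerator ~ 8·x, denominator ~ x^2.
The limit of the ratio is ∞.

Final answer: ∞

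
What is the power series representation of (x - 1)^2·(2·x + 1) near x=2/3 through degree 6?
7/27 - 4·(x - 2/3)/3 + (x - 2/3)^2 + 2·(x - 2/3)^3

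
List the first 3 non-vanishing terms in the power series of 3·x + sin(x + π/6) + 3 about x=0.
-x^2/4 + x·(√(3)/2 + 3) + 7/2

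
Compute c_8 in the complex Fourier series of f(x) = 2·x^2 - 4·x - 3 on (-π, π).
Compute the real Fourier coefficients first: a_8 = 1/8, b_8 = 1.
Then c_8 = (a_8 − i·b_8)/2 = 1/16 - i/2.

Final answer: 1/16 - i/2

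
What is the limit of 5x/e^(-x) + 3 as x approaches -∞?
The quotient is an ∞/∞ indeterminate form as x → -∞.
Compare growth rates of the dominant terms (exponentials ≫ polynomials ≫ logarithms), or apply L'Hôpital's rule; the quotient → 0.
Adding the constant: 0 + 3 = 3. Limit = 3.

Final answer: 3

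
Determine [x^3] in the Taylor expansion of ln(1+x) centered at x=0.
Expand to order 3: ln(1+x) = x^3/3 - x^2/2 + x + O(x^4).
The coefficient of x^3 is 1/3.

Final answer: 1/3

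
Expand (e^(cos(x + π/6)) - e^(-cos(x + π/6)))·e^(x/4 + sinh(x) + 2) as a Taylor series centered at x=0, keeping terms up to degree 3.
x^3·(-3·√(3)·e^(2)·e^(√(3)/2)/16 - 125·e^(2)·e^(-√(3)/2)/128 - 7·√(3)·e^(2)·e^(-√(3)/2)/16 + 41·e^(2)·e^(√(3)/2)/128) + x^2·(-√(3)·e^(2)·e^(√(3)/2)/4 - 49·e^(2)·e^(-√(3)/2)/32 - √(3)·e^(2)·e^(-√(3)/2)/4 + 9·e^(2)·e^(√(3)/2)/32) + x·(-7·e^(2)·e^(-√(3)/2)/4 + 3·e^(2)·e^(√(3)/2)/4) - e^(2)·e^(-√(3)/2) + e^(2)·e^(√(3)/2)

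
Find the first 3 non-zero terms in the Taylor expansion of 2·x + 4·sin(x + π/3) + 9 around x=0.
-√(3)·x^2 + 4·x + 2·√(3) + 9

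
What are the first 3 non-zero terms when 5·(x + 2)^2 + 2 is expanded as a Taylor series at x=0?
5·x^2 + 20·x + 22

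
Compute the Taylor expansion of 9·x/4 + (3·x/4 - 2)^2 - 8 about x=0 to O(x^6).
9·x^2/16 - 3·x/4 - 4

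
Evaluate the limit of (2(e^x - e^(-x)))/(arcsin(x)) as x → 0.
Both numerator and denominator → 0 as x → 0; this is a 0/0 indeterminate form.
Expand each to leading order near x = 0: numerator ~ 4·x, denominator ~ x.
The limit of the ratio is 4.

Final answer: 4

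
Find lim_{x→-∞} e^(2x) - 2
Evaluate the dominant behaviour as x → -∞; each term tends to a finite value or vanishes.
Limit = -2.

Final answer: -2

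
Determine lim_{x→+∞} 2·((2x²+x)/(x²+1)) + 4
Evaluate the dominant behaviour as x → +∞; each term tends to a finite value or vanishes.
Limit = 8.

Final answer: 8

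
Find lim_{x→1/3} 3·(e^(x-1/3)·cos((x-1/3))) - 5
Direct substitution at x = 1/3 gives -2.

Final answer: -2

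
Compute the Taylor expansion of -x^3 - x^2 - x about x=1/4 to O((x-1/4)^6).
-21/64 - 27·(x - 1/4)/16 - 7·(x - 1/4)^2/4 - (x - 1/4)^3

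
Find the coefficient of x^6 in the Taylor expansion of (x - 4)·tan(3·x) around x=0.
Expand to order 6: (x - 4)·tan(3·x) = 162·x^6/5 - 648·x^5/5 + 9·x^4 - 36·x^3 + 3·x^2 - 12·x + O(x^7).
The coefficient of x^6 is 162/5.

Final answer: 162/5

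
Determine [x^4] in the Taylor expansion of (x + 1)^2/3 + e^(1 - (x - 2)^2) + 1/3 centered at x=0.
19·e^(-3)/6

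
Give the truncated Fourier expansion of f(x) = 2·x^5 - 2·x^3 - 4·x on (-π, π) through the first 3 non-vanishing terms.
(-84·π^2 + 4·π^4 + 496)·sin(x) + (-2·π^4 - 14 + 12·π^2)·sin(2·x) + (-116·π^2/27 + 16/81 + 4·π^4/3)·sin(3·x)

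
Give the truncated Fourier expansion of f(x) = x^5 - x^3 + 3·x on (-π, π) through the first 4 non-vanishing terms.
(-42·π^2 + 2·π^4 + 258)·sin(x) + (-π^4 - 12 + 6·π^2)·sin(2·x) + (-58·π^2/27 + 278/81 + 2·π^4/3)·sin(3·x) + (-π^4/2 - 123/64 + 9·π^2/8)·sin(4·x)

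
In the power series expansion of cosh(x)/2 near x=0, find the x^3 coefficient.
Expand to order 3: cosh(x)/2 = x^2/4 + 1/2 + O(x^4).
The coefficient of x^3 is 0.

Final answer: 0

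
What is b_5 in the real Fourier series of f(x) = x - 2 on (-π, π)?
b_5 = (1/π) ∫_{-π}^{π} f(x)·sin(5x) dx.
Evaluate the integral (use parity and integration by parts as needed): b_5 = 2/5.

Final answer: 2/5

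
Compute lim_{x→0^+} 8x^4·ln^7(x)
This is a 0·∞ indeterminate form at x → 0⁺.
Rewrite the product as 8·ln^7(x) / x^(-4) and apply L'Hôpital, or use the standard hierarchy x^(-4) ≫ |ln x|^7 as x → 0⁺.
The indeterminate product → 0, so the limit = 0.

Final answer: 0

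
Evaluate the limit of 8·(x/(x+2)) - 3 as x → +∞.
Evaluate the dominant behaviour as x → +∞; each term tends to a finite value or vanishes.
Limit = 5.

Final answer: 5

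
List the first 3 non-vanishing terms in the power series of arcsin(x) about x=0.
3·x^5/40 + x^3/6 + x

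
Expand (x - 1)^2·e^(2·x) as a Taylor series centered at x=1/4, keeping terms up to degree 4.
9·e^(1/2)/16 - 3·e^(1/2)·(x - 1/4)/8 - 7·e^(1/2)·(x - 1/4)^2/8 - e^(1/2)·(x - 1/4)^3/4 + 3·e^(1/2)·(x - 1/4)^4/8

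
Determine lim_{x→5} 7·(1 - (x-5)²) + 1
Direct substitution at x = 5 gives 8.

Final answer: 8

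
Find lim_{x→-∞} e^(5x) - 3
Evaluate the dominant behaviour as x → -∞; each term tends to a finite value or vanishes.
Limit = -3.

Final answer: -3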